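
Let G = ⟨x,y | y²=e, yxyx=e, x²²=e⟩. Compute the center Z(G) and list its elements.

An element z ∈ Z(G) iff z commutes with every generator.
For example x¹¹ is central: (x¹¹)·x = x¹² = x·(x¹¹); (x¹¹)·y = x¹¹y = y·(x¹¹).
Whereas x ∉ Z(G) since x·y = xy ≠ x²¹y = y·x.
Checking each of the 44 elements this way gives Z(G) = {e, x¹¹}, of order 2.

Answer: {e, x¹¹}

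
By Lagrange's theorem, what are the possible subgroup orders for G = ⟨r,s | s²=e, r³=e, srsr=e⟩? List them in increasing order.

|G| = 6 = 2 · 3. By Lagrange's theorem the order of any subgroup divides 6; the divisors of 6 are 1, 2, 3, 6.

Answer: 1, 2, 3, 6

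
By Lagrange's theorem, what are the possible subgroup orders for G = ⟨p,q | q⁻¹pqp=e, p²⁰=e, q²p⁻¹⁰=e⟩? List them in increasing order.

|G| = 40 = 2³ · 5. By Lagrange's theorem the order of any subgroup divides 40; the divisors of 40 are 1, 2, 4, 5, 8, 10, 20, 40.

Answer: 1, 2, 4, 5, 8, 10, 20, 40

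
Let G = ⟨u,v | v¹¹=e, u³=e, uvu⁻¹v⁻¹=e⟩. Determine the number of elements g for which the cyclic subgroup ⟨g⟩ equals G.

G is cyclic of order 33. An element generates G iff its order is 33, and a cyclic group of order 33 has exactly φ(33) = 20 such elements.

Answer: 20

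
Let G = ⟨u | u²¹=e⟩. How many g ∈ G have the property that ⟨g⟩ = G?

G is cyclic of order 21. An element generates G iff its order is 21, and a cyclic group of order 21 has exactly φ(21) = 12 such elements.

Answer: 12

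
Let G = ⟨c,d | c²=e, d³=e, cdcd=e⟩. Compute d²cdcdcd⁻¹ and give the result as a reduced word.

Multiply left to right, reducing at each step:
  (d²) · c = cd
  (cd) · d = cd²
  (cd²) · c = d
  d · d = d²
  (d²) · c = cd
  (cd) · d⁻¹ = c

Answer: c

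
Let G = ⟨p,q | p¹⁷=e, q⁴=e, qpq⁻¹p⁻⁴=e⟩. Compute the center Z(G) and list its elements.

An element z ∈ Z(G) iff z commutes with every generator.
For example e is central: e·p = p = p·e; e·q = q = q·e.
Whereas p ∉ Z(G) since p·q = pq ≠ p⁴q = q·p.
Checking each of the 68 elements this way gives Z(G) = {e}, of order 1.

Answer: {e}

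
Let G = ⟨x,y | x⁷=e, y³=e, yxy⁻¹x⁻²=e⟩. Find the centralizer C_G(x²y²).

⟨x²y²⟩ ⊆ C_G(x²y²) since powers of x²y² commute with x²y²; so |C_G(x²y²)| ≥ |⟨x²y²⟩| = 3.
By orbit–stabilizer, |C_G(x²y²)| = |G| / |conj. class of x²y²| = 21 / 7 = 3.
The 3 elements commuting with x²y² are {e, x³y, x²y²}.

Answer: {e, x³y, x²y²}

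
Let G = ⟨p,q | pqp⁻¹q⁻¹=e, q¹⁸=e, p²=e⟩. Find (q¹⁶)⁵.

Compute successive powers of (q¹⁶), reducing at each step:
  (q¹⁶)²: (q¹⁶) · q¹⁶ = q¹⁴
  (q¹⁶)³: (q¹⁴) · q¹⁶ = q¹²
  (q¹⁶)⁴: (q¹²) · q¹⁶ = q¹⁰
  (q¹⁶)⁵: (q¹⁰) · q¹⁶ = q⁸

Answer: q⁸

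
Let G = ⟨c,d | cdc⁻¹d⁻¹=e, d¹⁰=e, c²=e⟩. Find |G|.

Enumerate words in the generators, reducing via the relations: the distinct elements are
  {c, d, e, cd, d², d³, d⁴, d⁵, d⁶, d⁷, d⁸, d⁹, cd², cd³, cd⁴, cd⁵, cd⁶, cd⁷, cd⁸, cd⁹}.
No further products give new elements, so |G| = 20.

Answer: 20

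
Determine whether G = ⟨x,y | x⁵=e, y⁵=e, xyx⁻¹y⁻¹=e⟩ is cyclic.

|G| = 25, but the maximum element order in G is 5 < 25. No single element generates all of G, so G is not cyclic.

Answer: No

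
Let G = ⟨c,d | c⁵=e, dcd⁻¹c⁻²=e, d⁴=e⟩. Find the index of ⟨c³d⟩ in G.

First find ord(c³d) by computing successive powers:
  (c³d)¹ = c³d, (c³d)² = c⁴d², (c³d)³ = cd³, (c³d)⁴ = e.
So |⟨c³d⟩| = ord(c³d) = 4. With |G| = 20, by Lagrange [G : ⟨c³d⟩] = 20/4 = 5.

Answer: 5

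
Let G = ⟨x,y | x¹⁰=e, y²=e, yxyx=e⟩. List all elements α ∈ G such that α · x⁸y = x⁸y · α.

⟨x⁸y⟩ ⊆ C_G(x⁸y) since powers of x⁸y commute with x⁸y; so |C_G(x⁸y)| ≥ |⟨x⁸y⟩| = 2.
By orbit–stabilizer, |C_G(x⁸y)| = |G| / |conj. class of x⁸y| = 20 / 5 = 4.
The 4 elements commuting with x⁸y are {e, x⁵, x³y, x⁸y}.

Answer: {e, x⁵, x³y, x⁸y}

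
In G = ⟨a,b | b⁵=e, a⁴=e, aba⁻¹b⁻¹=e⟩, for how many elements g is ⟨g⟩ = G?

G is cyclic of order 20. An element generates G iff its order is 20, and a cyclic group of order 20 has exactly φ(20) = 8 such elements.

Answer: 8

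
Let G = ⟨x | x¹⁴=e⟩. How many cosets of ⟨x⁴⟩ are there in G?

First find ord(x⁴) by computing successive powers:
  (x⁴)¹ = x⁴, (x⁴)² = x⁸, (x⁴)³ = x¹², (x⁴)⁴ = x², (x⁴)⁵ = x⁶, (x⁴)⁶ = x¹⁰, (x⁴)⁷ = e.
So |⟨x⁴⟩| = ord(x⁴) = 7. With |G| = 14, by Lagrange [G : ⟨x⁴⟩] = 14/7 = 2.

Answer: 2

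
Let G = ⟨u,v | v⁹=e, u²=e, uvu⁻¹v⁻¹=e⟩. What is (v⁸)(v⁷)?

Compute (v⁸) · (v⁷) by multiplying left to right and reducing via the relations at each step:
  (v⁸) · v⁷ = v⁶

Answer: v⁶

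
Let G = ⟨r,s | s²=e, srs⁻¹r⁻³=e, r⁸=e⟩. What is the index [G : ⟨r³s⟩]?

First find ord(r³s) by computing successive powers:
  (r³s)¹ = r³s, (r³s)² = r⁴, (r³s)³ = r⁷s, (r³s)⁴ = e.
So |⟨r³s⟩| = ord(r³s) = 4. With |G| = 16, by Lagrange [G : ⟨r³s⟩] = 16/4 = 4.

Answer: 4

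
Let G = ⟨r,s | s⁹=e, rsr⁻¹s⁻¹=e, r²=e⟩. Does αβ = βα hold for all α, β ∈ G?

Each pair of generators commutes: r·s = rs = s·r. Since the generators pairwise commute, every element of G commutes with every other, so G is abelian.

Answer: Yes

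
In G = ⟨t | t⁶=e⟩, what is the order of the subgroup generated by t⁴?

|⟨t⁴⟩| equals the order of t⁴. Compute successive powers until reaching e:
  (t⁴)¹ = t⁴, (t⁴)² = t², (t⁴)³ = e.
The smallest positive k with (t⁴)ᵏ = e is 3, so |⟨t⁴⟩| = 3.

Answer: 3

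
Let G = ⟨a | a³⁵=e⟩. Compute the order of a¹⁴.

Compute successive powers until reaching e:
  (a¹⁴)¹ = a¹⁴, (a¹⁴)² = a²⁸, (a¹⁴)³ = a⁷, (a¹⁴)⁴ = a²¹, (a¹⁴)⁵ = e.
The smallest positive k with (a¹⁴)ᵏ = e is 5.

Answer: 5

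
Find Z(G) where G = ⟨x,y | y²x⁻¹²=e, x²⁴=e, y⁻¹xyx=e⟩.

An element z ∈ Z(G) iff z commutes with every generator.
For example x¹² is central: (x¹²)·x = x¹³ = x·(x¹²); (x¹²)·y = y⁻¹ = y·(x¹²).
Whereas x ∉ Z(G) since x·y = xy ≠ x¹¹y⁻¹ = y·x.
Checking each of the 48 elements this way gives Z(G) = {e, x¹²}, of order 2.

Answer: {e, x¹²}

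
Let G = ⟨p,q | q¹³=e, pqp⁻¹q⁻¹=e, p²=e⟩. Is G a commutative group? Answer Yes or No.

Each pair of generators commutes: p·q = pq = q·p. Since the generators pairwise commute, every element of G commutes with every other, so G is abelian.

Answer: Yes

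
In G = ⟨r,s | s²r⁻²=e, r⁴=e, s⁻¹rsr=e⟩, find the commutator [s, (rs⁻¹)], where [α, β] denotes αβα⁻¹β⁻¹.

[s, (rs⁻¹)] = s·(rs⁻¹)·s⁻¹·(rs⁻¹)⁻¹.
  s · (rs⁻¹) = r³
  (r³) · (s⁻¹) = rs
  (rs) · (rs) = r²

Answer: r²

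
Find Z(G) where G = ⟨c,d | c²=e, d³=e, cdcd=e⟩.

An element z ∈ Z(G) iff z commutes with every generator.
For example e is central: e·c = c = c·e; e·d = d = d·e.
Whereas c ∉ Z(G) since c·d = cd ≠ cd² = d·c.
Checking each of the 6 elements this way gives Z(G) = {e}, of order 1.

Answer: {e}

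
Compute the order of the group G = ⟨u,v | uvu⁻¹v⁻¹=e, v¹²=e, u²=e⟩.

Enumerate words in the generators, reducing via the relations: the distinct elements are
  {e, u, v, uv, v², v³, v⁴, v⁵, v⁶, v⁷, v⁸, v⁹, uv², uv³, uv⁴, uv⁵, uv⁶, uv⁷, uv⁸, uv⁹, v¹¹, v¹⁰, uv¹¹, uv¹⁰}.
No further products give new elements, so |G| = 24.

Answer: 24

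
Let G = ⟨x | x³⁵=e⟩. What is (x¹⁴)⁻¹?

The order of (x¹⁴) is 5 (smallest k with (x¹⁴)ᵏ = e), so (x¹⁴)⁻¹ = (x¹⁴)⁴ = x²¹.
Check: (x¹⁴) · (x²¹) → (x¹⁴) · x²¹ = e, giving e as required.

Answer: x²¹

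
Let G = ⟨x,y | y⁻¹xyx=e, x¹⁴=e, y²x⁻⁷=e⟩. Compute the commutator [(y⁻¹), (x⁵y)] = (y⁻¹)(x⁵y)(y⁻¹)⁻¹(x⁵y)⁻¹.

[(y⁻¹), (x⁵y)] = (y⁻¹)·(x⁵y)·(y⁻¹)⁻¹·(x⁵y)⁻¹.
  (y⁻¹) · (x⁵y) = x⁹
  (x⁹) · y = x²y⁻¹
  (x²y⁻¹) · (x⁵y⁻¹) = x⁴

Answer: x⁴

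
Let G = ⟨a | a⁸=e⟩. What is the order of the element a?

Compute successive powers until reaching e:
  a¹ = a, a² = a², a³ = a³, a⁴ = a⁴, a⁵ = a⁵, a⁶ = a⁶, a⁷ = a⁷, a⁸ = e.
The smallest positive k with aᵏ = e is 8.

Answer: 8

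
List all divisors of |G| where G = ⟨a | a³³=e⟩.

|G| = 33 = 3 · 11. By Lagrange's theorem the order of any subgroup divides 33; the divisors of 33 are 1, 3, 11, 33.

Answer: 1, 3, 11, 33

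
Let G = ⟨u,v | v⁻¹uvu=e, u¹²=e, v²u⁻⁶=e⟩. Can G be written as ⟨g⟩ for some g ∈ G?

Every cyclic group is abelian. But u·v = uv while v·u = u⁵v⁻¹, so u·v ≠ v·u and G is not abelian. Hence G is not cyclic.

Answer: No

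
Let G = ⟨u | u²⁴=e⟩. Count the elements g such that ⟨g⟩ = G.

G is cyclic of order 24. An element generates G iff its order is 24, and a cyclic group of order 24 has exactly φ(24) = 8 such elements.

Answer: 8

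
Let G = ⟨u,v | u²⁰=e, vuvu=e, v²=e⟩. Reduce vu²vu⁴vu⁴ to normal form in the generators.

Multiply left to right, reducing at each step:
  v · u² = u¹⁸v
  (u¹⁸v) · v = u¹⁸
  (u¹⁸) · u⁴ = u²
  (u²) · v = u²v
  (u²v) · u⁴ = u¹⁸v

Answer: u¹⁸v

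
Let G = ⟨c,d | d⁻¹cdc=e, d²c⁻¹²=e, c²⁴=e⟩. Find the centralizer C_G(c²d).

⟨c²d⟩ ⊆ C_G(c²d) since powers of c²d commute with c²d; so |C_G(c²d)| ≥ |⟨c²d⟩| = 4.
By orbit–stabilizer, |C_G(c²d)| = |G| / |conj. class of c²d| = 48 / 12 = 4.
The 4 elements commuting with c²d are {e, c¹², c²d, c²d⁻¹}.

Answer: {e, c¹², c²d, c²d⁻¹}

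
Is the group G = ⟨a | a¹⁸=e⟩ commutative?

G has a single generator, so G is cyclic and hence abelian.

Answer: Yes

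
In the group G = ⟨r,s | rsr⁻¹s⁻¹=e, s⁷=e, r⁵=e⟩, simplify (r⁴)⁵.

Compute successive powers of (r⁴), reducing at each step:
  (r⁴)²: (r⁴) · r⁴ = r³
  (r⁴)³: (r³) · r⁴ = r²
  (r⁴)⁴: (r²) · r⁴ = r
  (r⁴)⁵: r · r⁴ = e

Answer: e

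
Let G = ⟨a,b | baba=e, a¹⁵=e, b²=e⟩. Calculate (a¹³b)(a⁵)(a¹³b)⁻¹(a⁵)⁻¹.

[(a¹³b), (a⁵)] = (a¹³b)·(a⁵)·(a¹³b)⁻¹·(a⁵)⁻¹.
  (a¹³b) · (a⁵) = a⁸b
  (a⁸b) · (a¹³b) = a¹⁰
  (a¹⁰) · (a¹⁰) = a⁵

Answer: a⁵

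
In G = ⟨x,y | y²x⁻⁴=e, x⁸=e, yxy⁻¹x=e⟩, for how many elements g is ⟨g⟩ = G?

⟨g⟩ = G would require ord(g) = |G| = 16, but the maximum element order in G is 8 < 16. So G is not cyclic and no single element generates it: the count is 0.

Answer: 0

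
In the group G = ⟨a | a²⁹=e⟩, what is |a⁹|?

Compute successive powers until reaching e:
  (a⁹)¹ = a⁹, (a⁹)² = a¹⁸, (a⁹)³ = a²⁷, (a⁹)⁴ = a⁷, (a⁹)⁵ = a¹⁶, (a⁹)⁶ = a²⁵, (a⁹)⁷ = a⁵, (a⁹)⁸ = a¹⁴, (a⁹)⁹ = a²³, (a⁹)¹⁰ = a³, (a⁹)¹¹ = a¹², (a⁹)¹² = a²¹, (a⁹)¹³ = a, (a⁹)¹⁴ = a¹⁰, (a⁹)¹⁵ = a¹⁹, (a⁹)¹⁶ = a²⁸, (a⁹)¹⁷ = a⁸, (a⁹)¹⁸ = a¹⁷, (a⁹)¹⁹ = a²⁶, (a⁹)²⁰ = a⁶, (a⁹)²¹ = a¹⁵, (a⁹)²² = a²⁴, (a⁹)²³ = a⁴, (a⁹)²⁴ = a¹³, (a⁹)²⁵ = a²², (a⁹)²⁶ = a², (a⁹)²⁷ = a¹¹, (a⁹)²⁸ = a²⁰, (a⁹)²⁹ = e.
The smallest positive k with (a⁹)ᵏ = e is 29.

Answer: 29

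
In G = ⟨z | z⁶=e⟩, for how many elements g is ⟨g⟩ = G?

G is cyclic of order 6. An element generates G iff its order is 6, and a cyclic group of order 6 has exactly φ(6) = 2 such elements.

Answer: 2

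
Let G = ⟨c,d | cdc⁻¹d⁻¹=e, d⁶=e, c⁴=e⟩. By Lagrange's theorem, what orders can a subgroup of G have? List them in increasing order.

|G| = 24 = 2³ · 3. By Lagrange's theorem the order of any subgroup divides 24; the divisors of 24 are 1, 2, 3, 4, 6, 8, 12, 24.

Answer: 1, 2, 3, 4, 6, 8, 12, 24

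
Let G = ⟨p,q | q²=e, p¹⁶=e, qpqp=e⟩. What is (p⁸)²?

Compute successive powers of (p⁸), reducing at each step:
  (p⁸)²: (p⁸) · p⁸ = e

Answer: e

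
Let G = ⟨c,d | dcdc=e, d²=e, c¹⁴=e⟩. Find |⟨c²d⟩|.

|⟨c²d⟩| equals the order of c²d. Compute successive powers until reaching e:
  (c²d)¹ = c²d, (c²d)² = e.
The smallest positive k with (c²d)ᵏ = e is 2, so |⟨c²d⟩| = 2.

Answer: 2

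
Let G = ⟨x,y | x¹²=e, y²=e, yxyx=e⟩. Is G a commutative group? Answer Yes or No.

x·y = xy but y·x = x¹¹y, so x·y ≠ y·x and G is not abelian.

Answer: No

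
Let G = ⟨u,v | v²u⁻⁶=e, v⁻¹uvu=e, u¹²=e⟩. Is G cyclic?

Every cyclic group is abelian. But u·v = uv while v·u = u⁵v⁻¹, so u·v ≠ v·u and G is not abelian. Hence G is not cyclic.

Answer: No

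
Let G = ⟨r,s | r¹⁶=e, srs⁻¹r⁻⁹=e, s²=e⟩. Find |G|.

Enumerate words in the generators, reducing via the relations: the distinct elements are
  {e, r, s, rs, r², r³, r⁴, r⁵, r⁶, r⁷, r⁸, r⁹, r²s, r³s, r¹², r¹³, r¹¹, r¹⁰, r¹⁴, r¹⁵, r⁴s, r⁵s, r⁶s, r⁷s, r⁸s, r⁹s, r¹²s, r¹³s, r¹¹s, r¹⁰s, r¹⁴s, r¹⁵s}.
No further products give new elements, so |G| = 32.

Answer: 32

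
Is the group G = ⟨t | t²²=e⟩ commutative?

G has a single generator, so G is cyclic and hence abelian.

Answer: Yes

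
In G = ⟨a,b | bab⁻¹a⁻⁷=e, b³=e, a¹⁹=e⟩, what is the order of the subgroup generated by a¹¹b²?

|⟨a¹¹b²⟩| equals the order of a¹¹b². Compute successive powers until reaching e:
  (a¹¹b²)¹ = a¹¹b², (a¹¹b²)² = a¹⁸b, (a¹¹b²)³ = e.
The smallest positive k with (a¹¹b²)ᵏ = e is 3, so |⟨a¹¹b²⟩| = 3.

Answer: 3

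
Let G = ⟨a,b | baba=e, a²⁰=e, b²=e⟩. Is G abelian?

a·b = ab but b·a = a¹⁹b, so a·b ≠ b·a and G is not abelian.

Answer: No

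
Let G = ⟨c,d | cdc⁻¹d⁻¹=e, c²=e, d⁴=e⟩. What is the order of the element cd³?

Compute successive powers until reaching e:
  (cd³)¹ = cd³, (cd³)² = d², (cd³)³ = cd, (cd³)⁴ = e.
The smallest positive k with (cd³)ᵏ = e is 4.

Answer: 4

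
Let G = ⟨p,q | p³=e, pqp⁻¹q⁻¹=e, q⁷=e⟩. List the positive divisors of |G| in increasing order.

|G| = 21 = 3 · 7. By Lagrange's theorem the order of any subgroup divides 21; the divisors of 21 are 1, 3, 7, 21.

Answer: 1, 3, 7, 21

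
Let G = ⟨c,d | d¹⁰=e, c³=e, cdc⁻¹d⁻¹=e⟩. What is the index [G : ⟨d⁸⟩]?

First find ord(d⁸) by computing successive powers:
  (d⁸)¹ = d⁸, (d⁸)² = d⁶, (d⁸)³ = d⁴, (d⁸)⁴ = d², (d⁸)⁵ = e.
So |⟨d⁸⟩| = ord(d⁸) = 5. With |G| = 30, by Lagrange [G : ⟨d⁸⟩] = 30/5 = 6.

Answer: 6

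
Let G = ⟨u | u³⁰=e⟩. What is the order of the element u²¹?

Compute successive powers until reaching e:
  (u²¹)¹ = u²¹, (u²¹)² = u¹², (u²¹)³ = u³, (u²¹)⁴ = u²⁴, (u²¹)⁵ = u¹⁵, (u²¹)⁶ = u⁶, (u²¹)⁷ = u²⁷, (u²¹)⁸ = u¹⁸, (u²¹)⁹ = u⁹, (u²¹)¹⁰ = e.
The smallest positive k with (u²¹)ᵏ = e is 10.

Answer: 10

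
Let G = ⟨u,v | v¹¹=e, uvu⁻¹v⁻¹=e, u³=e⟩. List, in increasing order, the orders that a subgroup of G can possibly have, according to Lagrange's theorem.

|G| = 33 = 3 · 11. By Lagrange's theorem the order of any subgroup divides 33; the divisors of 33 are 1, 3, 11, 33.

Answer: 1, 3, 11, 33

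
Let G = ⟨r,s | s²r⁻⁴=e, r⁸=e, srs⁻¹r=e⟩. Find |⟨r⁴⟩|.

|⟨r⁴⟩| equals the order of r⁴. Compute successive powers until reaching e:
  (r⁴)¹ = r⁴, (r⁴)² = e.
The smallest positive k with (r⁴)ᵏ = e is 2, so |⟨r⁴⟩| = 2.

Answer: 2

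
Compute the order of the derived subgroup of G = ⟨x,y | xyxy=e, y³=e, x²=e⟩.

G' = [G, G] is generated by all commutators. The generator-pair commutators are: [x, y] = y.
The subgroup they normally generate is {e, y, y²}, of order 3.
Check: |G/G'| = 6/3 = 2 is the order of the abelianisation.

Answer: 3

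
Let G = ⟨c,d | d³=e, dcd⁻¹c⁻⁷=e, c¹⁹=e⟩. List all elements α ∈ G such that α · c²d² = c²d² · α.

⟨c²d²⟩ ⊆ C_G(c²d²) since powers of c²d² commute with c²d²; so |C_G(c²d²)| ≥ |⟨c²d²⟩| = 3.
By orbit–stabilizer, |C_G(c²d²)| = |G| / |conj. class of c²d²| = 57 / 19 = 3.
The 3 elements commuting with c²d² are {e, c²d², c⁵d}.

Answer: {e, c²d², c⁵d}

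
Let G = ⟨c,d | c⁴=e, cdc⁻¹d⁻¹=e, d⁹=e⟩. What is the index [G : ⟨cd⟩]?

First find ord(cd) by computing successive powers:
  (cd)¹ = cd, (cd)² = c²d², (cd)³ = c³d³, (cd)⁴ = d⁴, (cd)⁵ = cd⁵, (cd)⁶ = c²d⁶, (cd)⁷ = c³d⁷, (cd)⁸ = d⁸, (cd)⁹ = c, (cd)¹⁰ = c²d, (cd)¹¹ = c³d², (cd)¹² = d³, (cd)¹³ = cd⁴, (cd)¹⁴ = c²d⁵, (cd)¹⁵ = c³d⁶, (cd)¹⁶ = d⁷, (cd)¹⁷ = cd⁸, (cd)¹⁸ = c², (cd)¹⁹ = c³d, (cd)²⁰ = d², (cd)²¹ = cd³, (cd)²² = c²d⁴, (cd)²³ = c³d⁵, (cd)²⁴ = d⁶, (cd)²⁵ = cd⁷, (cd)²⁶ = c²d⁸, (cd)²⁷ = c³, (cd)²⁸ = d, (cd)²⁹ = cd², (cd)³⁰ = c²d³, (cd)³¹ = c³d⁴, (cd)³² = d⁵, (cd)³³ = cd⁶, (cd)³⁴ = c²d⁷, (cd)³⁵ = c³d⁸, (cd)³⁶ = e.
So |⟨cd⟩| = ord(cd) = 36. With |G| = 36, by Lagrange [G : ⟨cd⟩] = 36/36 = 1.

Answer: 1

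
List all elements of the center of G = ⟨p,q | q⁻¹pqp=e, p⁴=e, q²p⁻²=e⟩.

An element z ∈ Z(G) iff z commutes with every generator.
For example p² is central: (p²)·p = p³ = p·(p²); (p²)·q = q⁻¹ = q·(p²).
Whereas p ∉ Z(G) since p·q = pq ≠ pq⁻¹ = q·p.
Checking each of the 8 elements this way gives Z(G) = {e, p²}, of order 2.

Answer: {e, p²}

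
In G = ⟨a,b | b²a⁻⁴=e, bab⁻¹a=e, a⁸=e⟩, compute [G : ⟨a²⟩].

First find ord(a²) by computing successive powers:
  (a²)¹ = a², (a²)² = a⁴, (a²)³ = a⁶, (a²)⁴ = e.
So |⟨a²⟩| = ord(a²) = 4. With |G| = 16, by Lagrange [G : ⟨a²⟩] = 16/4 = 4.

Answer: 4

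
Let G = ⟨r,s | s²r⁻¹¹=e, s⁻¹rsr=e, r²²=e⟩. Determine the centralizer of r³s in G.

⟨r³s⟩ ⊆ C_G(r³s) since powers of r³s commute with r³s; so |C_G(r³s)| ≥ |⟨r³s⟩| = 4.
By orbit–stabilizer, |C_G(r³s)| = |G| / |conj. class of r³s| = 44 / 11 = 4.
The 4 elements commuting with r³s are {e, r¹¹, r³s, r³s⁻¹}.

Answer: {e, r¹¹, r³s, r³s⁻¹}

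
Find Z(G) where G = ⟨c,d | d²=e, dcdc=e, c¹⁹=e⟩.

An element z ∈ Z(G) iff z commutes with every generator.
For example e is central: e·c = c = c·e; e·d = d = d·e.
Whereas c ∉ Z(G) since c·d = cd ≠ c¹⁸d = d·c.
Checking each of the 38 elements this way gives Z(G) = {e}, of order 1.

Answer: {e}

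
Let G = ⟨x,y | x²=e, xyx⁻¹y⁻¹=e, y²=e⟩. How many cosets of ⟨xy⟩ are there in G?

First find ord(xy) by computing successive powers:
  (xy)¹ = xy, (xy)² = e.
So |⟨xy⟩| = ord(xy) = 2. With |G| = 4, by Lagrange [G : ⟨xy⟩] = 4/2 = 2.

Answer: 2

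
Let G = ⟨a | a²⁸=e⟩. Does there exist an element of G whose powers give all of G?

|G| = 28. The element a has order 28 (its powers give 28 distinct elements), so ⟨a⟩ = G and G is cyclic.

Answer: Yes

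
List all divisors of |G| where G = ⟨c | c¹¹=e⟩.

|G| = 11 = 11. By Lagrange's theorem the order of any subgroup divides 11; the divisors of 11 are 1, 11.

Answer: 1, 11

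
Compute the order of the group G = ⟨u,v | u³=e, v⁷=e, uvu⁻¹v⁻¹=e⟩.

Enumerate words in the generators, reducing via the relations: the distinct elements are
  {e, u, v, uv, u², v², v³, v⁴, v⁵, v⁶, uv², uv³, uv⁴, uv⁵, uv⁶, u²v, u²v², u²v³, u²v⁴, u²v⁵, u²v⁶}.
No further products give new elements, so |G| = 21.

Answer: 21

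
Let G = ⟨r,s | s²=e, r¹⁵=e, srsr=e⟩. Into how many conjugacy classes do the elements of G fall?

The conjugacy classes (representative and size) are:
  [e] (size 1), [r¹⁴] (size 2), [r²] (size 2), [r³] (size 2), [r⁴] (size 2), [r¹⁰] (size 2), [r⁹] (size 2), [r⁷] (size 2), [r¹³s] (size 15).
Class equation: 1 + 2 + 2 + 2 + 2 + 2 + 2 + 2 + 15 = 30 = |G|. So G has 9 conjugacy classes.

Answer: 9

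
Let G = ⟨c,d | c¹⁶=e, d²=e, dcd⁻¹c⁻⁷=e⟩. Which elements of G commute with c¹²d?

⟨c¹²d⟩ ⊆ C_G(c¹²d) since powers of c¹²d commute with c¹²d; so |C_G(c¹²d)| ≥ |⟨c¹²d⟩| = 2.
By orbit–stabilizer, |C_G(c¹²d)| = |G| / |conj. class of c¹²d| = 32 / 8 = 4.
The 4 elements commuting with c¹²d are {e, c⁸, c⁴d, c¹²d}.

Answer: {e, c⁸, c⁴d, c¹²d}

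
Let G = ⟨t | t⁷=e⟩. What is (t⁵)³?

Compute successive powers of (t⁵), reducing at each step:
  (t⁵)²: (t⁵) · t⁵ = t³
  (t⁵)³: (t³) · t⁵ = t

Answer: t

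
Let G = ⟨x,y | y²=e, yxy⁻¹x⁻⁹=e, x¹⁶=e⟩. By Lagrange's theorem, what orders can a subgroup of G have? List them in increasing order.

|G| = 32 = 2⁵. By Lagrange's theorem the order of any subgroup divides 32; the divisors of 32 are 1, 2, 4, 8, 16, 32.

Answer: 1, 2, 4, 8, 16, 32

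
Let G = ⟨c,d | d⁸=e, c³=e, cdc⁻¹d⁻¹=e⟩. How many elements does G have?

Enumerate words in the generators, reducing via the relations: the distinct elements are
  {c, d, e, cd, c², d², d³, d⁴, d⁵, d⁶, d⁷, cd², cd³, cd⁴, cd⁵, cd⁶, cd⁷, c²d, c²d², c²d³, c²d⁴, c²d⁵, c²d⁶, c²d⁷}.
No further products give new elements, so |G| = 24.

Answer: 24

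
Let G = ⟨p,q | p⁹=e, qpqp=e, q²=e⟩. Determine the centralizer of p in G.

⟨p⟩ ⊆ C_G(p) since powers of p commute with p; so |C_G(p)| ≥ |⟨p⟩| = 9.
By orbit–stabilizer, |C_G(p)| = |G| / |conj. class of p| = 18 / 2 = 9.
The 9 elements commuting with p are {e, p, p², p³, p⁴, p⁵, p⁶, p⁷, p⁸}.

Answer: {e, p, p², p³, p⁴, p⁵, p⁶, p⁷, p⁸}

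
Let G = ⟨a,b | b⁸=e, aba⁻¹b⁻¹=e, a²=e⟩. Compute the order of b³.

Compute successive powers until reaching e:
  (b³)¹ = b³, (b³)² = b⁶, (b³)³ = b, (b³)⁴ = b⁴, (b³)⁵ = b⁷, (b³)⁶ = b², (b³)⁷ = b⁵, (b³)⁸ = e.
The smallest positive k with (b³)ᵏ = e is 8.

Answer: 8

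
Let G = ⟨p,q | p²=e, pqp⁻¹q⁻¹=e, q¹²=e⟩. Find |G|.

Enumerate words in the generators, reducing via the relations: the distinct elements are
  {e, p, q, pq, q², q³, q⁴, q⁵, q⁶, q⁷, q⁸, q⁹, pq², pq³, pq⁴, pq⁵, pq⁶, pq⁷, pq⁸, pq⁹, q¹¹, q¹⁰, pq¹¹, pq¹⁰}.
No further products give new elements, so |G| = 24.

Answer: 24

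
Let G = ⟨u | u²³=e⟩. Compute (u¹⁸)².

Compute successive powers of (u¹⁸), reducing at each step:
  (u¹⁸)²: (u¹⁸) · u¹⁸ = u¹³

Answer: u¹³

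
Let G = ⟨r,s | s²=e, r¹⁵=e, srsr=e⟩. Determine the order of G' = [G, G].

G' = [G, G] is generated by all commutators. The generator-pair commutators are: [r, s] = r².
The subgroup they normally generate is {e, r, r², r³, r⁴, r⁵, r⁶, r⁷, r⁸, r⁹, r¹⁰, r¹¹, r¹², r¹³, r¹⁴}, of order 15.
Check: |G/G'| = 30/15 = 2 is the order of the abelianisation.

Answer: 15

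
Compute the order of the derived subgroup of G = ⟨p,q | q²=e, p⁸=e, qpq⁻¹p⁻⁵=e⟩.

G' = [G, G] is generated by all commutators. The generator-pair commutators are: [p, q] = p⁴.
The subgroup they normally generate is {e, p⁴}, of order 2.
Check: |G/G'| = 16/2 = 8 is the order of the abelianisation.

Answer: 2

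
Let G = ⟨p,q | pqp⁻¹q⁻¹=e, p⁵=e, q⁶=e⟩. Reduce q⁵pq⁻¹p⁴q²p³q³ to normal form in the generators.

Multiply left to right, reducing at each step:
  (q⁵) · p = pq⁵
  (pq⁵) · q⁻¹ = pq⁴
  (pq⁴) · p⁴ = q⁴
  (q⁴) · q² = e
  e · p³ = p³
  (p³) · q³ = p³q³

Answer: p³q³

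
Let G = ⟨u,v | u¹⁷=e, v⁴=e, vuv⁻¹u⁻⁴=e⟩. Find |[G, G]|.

G' = [G, G] is generated by all commutators. The generator-pair commutators are: [u, v] = u¹⁴.
The subgroup they normally generate is {e, u, u², u³, u⁴, u⁵, u⁶, u⁷, u⁸, u⁹, u¹⁰, u¹¹, u¹², u¹³, u¹⁴, u¹⁵, u¹⁶}, of order 17.
Check: |G/G'| = 68/17 = 4 is the order of the abelianisation.

Answer: 17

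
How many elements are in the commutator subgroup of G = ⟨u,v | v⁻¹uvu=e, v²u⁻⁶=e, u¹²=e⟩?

G' = [G, G] is generated by all commutators. The generator-pair commutators are: [u, v] = u².
The subgroup they normally generate is {e, u², u⁴, u⁶, u⁸, u¹⁰}, of order 6.
Check: |G/G'| = 24/6 = 4 is the order of the abelianisation.

Answer: 6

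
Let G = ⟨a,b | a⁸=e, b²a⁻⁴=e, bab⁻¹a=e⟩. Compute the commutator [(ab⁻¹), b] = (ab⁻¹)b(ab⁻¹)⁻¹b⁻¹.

[(ab⁻¹), b] = (ab⁻¹)·b·(ab⁻¹)⁻¹·b⁻¹.
  (ab⁻¹) · b = a
  a · (ab) = a²b
  (a²b) · (b⁻¹) = a²

Answer: a²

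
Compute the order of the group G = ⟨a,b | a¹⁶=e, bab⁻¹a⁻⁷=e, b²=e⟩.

Enumerate words in the generators, reducing via the relations: the distinct elements are
  {a, b, e, ab, a², a³, a⁴, a⁵, a⁶, a⁷, a⁸, a⁹, a²b, a³b, a¹², a¹³, a¹¹, a¹⁰, a¹⁴, a¹⁵, a⁴b, a⁵b, a⁶b, a⁷b, a⁸b, a⁹b, a¹²b, a¹³b, a¹¹b, a¹⁰b, a¹⁴b, a¹⁵b}.
No further products give new elements, so |G| = 32.

Answer: 32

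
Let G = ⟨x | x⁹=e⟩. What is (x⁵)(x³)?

Compute (x⁵) · (x³) by multiplying left to right and reducing via the relations at each step:
  (x⁵) · x³ = x⁸

Answer: x⁸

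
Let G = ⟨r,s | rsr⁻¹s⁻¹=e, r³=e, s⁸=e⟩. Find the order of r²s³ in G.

Compute successive powers until reaching e:
  (r²s³)¹ = r²s³, (r²s³)² = rs⁶, (r²s³)³ = s, (r²s³)⁴ = r²s⁴, (r²s³)⁵ = rs⁷, (r²s³)⁶ = s², (r²s³)⁷ = r²s⁵, (r²s³)⁸ = r, (r²s³)⁹ = s³, (r²s³)¹⁰ = r²s⁶, (r²s³)¹¹ = rs, (r²s³)¹² = s⁴, (r²s³)¹³ = r²s⁷, (r²s³)¹⁴ = rs², (r²s³)¹⁵ = s⁵, (r²s³)¹⁶ = r², (r²s³)¹⁷ = rs³, (r²s³)¹⁸ = s⁶, (r²s³)¹⁹ = r²s, (r²s³)²⁰ = rs⁴, (r²s³)²¹ = s⁷, (r²s³)²² = r²s², (r²s³)²³ = rs⁵, (r²s³)²⁴ = e.
The smallest positive k with (r²s³)ᵏ = e is 24.

Answer: 24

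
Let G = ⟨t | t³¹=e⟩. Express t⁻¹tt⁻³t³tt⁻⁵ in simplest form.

Multiply left to right, reducing at each step:
  (t³⁰) · t = e
  e · t⁻³ = t²⁸
  (t²⁸) · t³ = e
  e · t = t
  t · t⁻⁵ = t²⁷

Answer: t²⁷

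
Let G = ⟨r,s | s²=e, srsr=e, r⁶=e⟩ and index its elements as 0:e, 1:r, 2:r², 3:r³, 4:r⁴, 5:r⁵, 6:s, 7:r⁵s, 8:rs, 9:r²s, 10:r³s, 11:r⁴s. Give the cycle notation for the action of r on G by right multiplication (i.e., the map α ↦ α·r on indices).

(0 1 2 3 4 5)(6 7 11 10 9 8)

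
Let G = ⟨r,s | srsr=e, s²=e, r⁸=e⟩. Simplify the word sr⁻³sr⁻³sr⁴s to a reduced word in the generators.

Multiply left to right, reducing at each step:
  s · r⁻³ = r³s
  (r³s) · s = r³
  (r³) · r⁻³ = e
  e · s = s
  s · r⁴ = r⁴s
  (r⁴s) · s = r⁴

Answer: r⁴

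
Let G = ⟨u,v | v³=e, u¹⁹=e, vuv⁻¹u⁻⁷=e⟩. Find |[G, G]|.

G' = [G, G] is generated by all commutators. The generator-pair commutators are: [u, v] = u¹³.
The subgroup they normally generate is {e, u, u², u³, u⁴, u⁵, u⁶, u⁷, u⁸, u⁹, u¹⁰, u¹¹, u¹², u¹³, u¹⁴, u¹⁵, u¹⁶, u¹⁷, u¹⁸}, of order 19.
Check: |G/G'| = 57/19 = 3 is the order of the abelianisation.

Answer: 19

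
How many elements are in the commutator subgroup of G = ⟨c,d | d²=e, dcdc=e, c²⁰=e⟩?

G' = [G, G] is generated by all commutators. The generator-pair commutators are: [c, d] = c².
The subgroup they normally generate is {e, c², c⁴, c⁶, c⁸, c¹⁰, c¹², c¹⁴, c¹⁶, c¹⁸}, of order 10.
Check: |G/G'| = 40/10 = 4 is the order of the abelianisation.

Answer: 10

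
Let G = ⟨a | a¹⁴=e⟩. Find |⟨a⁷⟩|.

|⟨a⁷⟩| equals the order of a⁷. Compute successive powers until reaching e:
  (a⁷)¹ = a⁷, (a⁷)² = e.
The smallest positive k with (a⁷)ᵏ = e is 2, so |⟨a⁷⟩| = 2.

Answer: 2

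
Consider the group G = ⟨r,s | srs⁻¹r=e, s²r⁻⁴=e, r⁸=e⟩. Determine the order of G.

Enumerate words in the generators, reducing via the relations: the distinct elements are
  {e, r, s, rs, r², r³, r⁴, r⁵, r⁶, r⁷, r²s, r³s, s⁻¹, rs⁻¹, r²s⁻¹, r³s⁻¹}.
No further products give new elements, so |G| = 16.

Answer: 16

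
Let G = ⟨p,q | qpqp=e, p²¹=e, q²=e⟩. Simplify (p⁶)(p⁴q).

Compute (p⁶) · (p⁴q) by multiplying left to right and reducing via the relations at each step:
  (p⁶) · p⁴ = p¹⁰
  (p¹⁰) · q = p¹⁰q

Answer: p¹⁰q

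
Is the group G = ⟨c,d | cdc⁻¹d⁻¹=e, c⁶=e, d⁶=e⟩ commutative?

Each pair of generators commutes: c·d = cd = d·c. Since the generators pairwise commute, every element of G commutes with every other, so G is abelian.

Answer: Yes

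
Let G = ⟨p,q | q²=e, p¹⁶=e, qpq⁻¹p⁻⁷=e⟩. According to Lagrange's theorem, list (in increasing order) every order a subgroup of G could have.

|G| = 32 = 2⁵. By Lagrange's theorem the order of any subgroup divides 32; the divisors of 32 are 1, 2, 4, 8, 16, 32.

Answer: 1, 2, 4, 8, 16, 32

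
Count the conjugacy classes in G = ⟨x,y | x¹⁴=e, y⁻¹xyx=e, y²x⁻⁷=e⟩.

The conjugacy classes (representative and size) are:
  [e] (size 1), [x¹³] (size 2), [x¹²] (size 2), [x¹¹] (size 2), [x⁴] (size 2), [x⁵] (size 2), [x⁸] (size 2), [x⁷] (size 1), [x⁵y⁻¹] (size 7), [x⁵y] (size 7).
Class equation: 1 + 2 + 2 + 2 + 2 + 2 + 2 + 1 + 7 + 7 = 28 = |G|. So G has 10 conjugacy classes.

Answer: 10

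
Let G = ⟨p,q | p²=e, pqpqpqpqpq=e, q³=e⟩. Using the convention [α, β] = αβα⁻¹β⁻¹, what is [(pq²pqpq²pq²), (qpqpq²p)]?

[(pq²pqpq²pq²), (qpqpq²p)] = (pq²pqpq²pq²)·(qpqpq²p)·(pq²pqpq²pq²)⁻¹·(qpqpq²p)⁻¹.
  (pq²pqpq²pq²) · (qpqpq²p) = pq²
  (pq²) · (pq²pqpq²pq²) = qpq²pqp
  (qpq²pqp) · (pqpq²pq²) = q²p

Answer: q²p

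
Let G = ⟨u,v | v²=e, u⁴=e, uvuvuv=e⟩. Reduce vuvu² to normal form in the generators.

Multiply left to right, reducing at each step:
  v · u = vu
  (vu) · v = u³vu³
  (u³vu³) · u² = u³vu

Answer: u³vu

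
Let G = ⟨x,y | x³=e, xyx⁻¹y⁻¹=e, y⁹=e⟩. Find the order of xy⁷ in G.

Compute successive powers until reaching e:
  (xy⁷)¹ = xy⁷, (xy⁷)² = x²y⁵, (xy⁷)³ = y³, (xy⁷)⁴ = xy, (xy⁷)⁵ = x²y⁸, (xy⁷)⁶ = y⁶, (xy⁷)⁷ = xy⁴, (xy⁷)⁸ = x²y², (xy⁷)⁹ = e.
The smallest positive k with (xy⁷)ᵏ = e is 9.

Answer: 9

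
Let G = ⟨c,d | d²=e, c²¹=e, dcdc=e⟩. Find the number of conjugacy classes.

The conjugacy classes (representative and size) are:
  [e] (size 1), [c²⁰] (size 2), [c²] (size 2), [c³] (size 2), [c¹⁷] (size 2), [c⁵] (size 2), [c⁶] (size 2), [c⁷] (size 2), [c⁸] (size 2), [c⁹] (size 2), [c¹⁰] (size 2), [d] (size 21).
Class equation: 1 + 2 + 2 + 2 + 2 + 2 + 2 + 2 + 2 + 2 + 2 + 21 = 42 = |G|. So G has 12 conjugacy classes.

Answer: 12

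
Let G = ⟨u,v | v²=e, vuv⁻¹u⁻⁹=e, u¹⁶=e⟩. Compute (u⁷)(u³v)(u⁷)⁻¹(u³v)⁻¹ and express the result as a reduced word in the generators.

[(u⁷), (u³v)] = (u⁷)·(u³v)·(u⁷)⁻¹·(u³v)⁻¹.
  (u⁷) · (u³v) = u¹⁰v
  (u¹⁰v) · (u⁹) = u¹¹v
  (u¹¹v) · (u⁵v) = u⁸

Answer: u⁸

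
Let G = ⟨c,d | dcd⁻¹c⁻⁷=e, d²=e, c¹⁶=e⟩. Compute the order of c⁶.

Compute successive powers until reaching e:
  (c⁶)¹ = c⁶, (c⁶)² = c¹², (c⁶)³ = c², (c⁶)⁴ = c⁸, (c⁶)⁵ = c¹⁴, (c⁶)⁶ = c⁴, (c⁶)⁷ = c¹⁰, (c⁶)⁸ = e.
The smallest positive k with (c⁶)ᵏ = e is 8.

Answer: 8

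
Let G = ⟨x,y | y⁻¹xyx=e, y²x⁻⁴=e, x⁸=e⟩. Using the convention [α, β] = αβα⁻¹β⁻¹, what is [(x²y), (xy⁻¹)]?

[(x²y), (xy⁻¹)] = (x²y)·(xy⁻¹)·(x²y)⁻¹·(xy⁻¹)⁻¹.
  (x²y) · (xy⁻¹) = x
  x · (x²y⁻¹) = x³y⁻¹
  (x³y⁻¹) · (xy) = x²

Answer: x²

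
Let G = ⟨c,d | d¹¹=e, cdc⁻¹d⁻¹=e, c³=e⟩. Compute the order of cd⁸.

Compute successive powers until reaching e:
  (cd⁸)¹ = cd⁸, (cd⁸)² = c²d⁵, (cd⁸)³ = d², (cd⁸)⁴ = cd¹⁰, (cd⁸)⁵ = c²d⁷, (cd⁸)⁶ = d⁴, (cd⁸)⁷ = cd, (cd⁸)⁸ = c²d⁹, (cd⁸)⁹ = d⁶, (cd⁸)¹⁰ = cd³, (cd⁸)¹¹ = c², (cd⁸)¹² = d⁸, (cd⁸)¹³ = cd⁵, (cd⁸)¹⁴ = c²d², (cd⁸)¹⁵ = d¹⁰, (cd⁸)¹⁶ = cd⁷, (cd⁸)¹⁷ = c²d⁴, (cd⁸)¹⁸ = d, (cd⁸)¹⁹ = cd⁹, (cd⁸)²⁰ = c²d⁶, (cd⁸)²¹ = d³, (cd⁸)²² = c, (cd⁸)²³ = c²d⁸, (cd⁸)²⁴ = d⁵, (cd⁸)²⁵ = cd², (cd⁸)²⁶ = c²d¹⁰, (cd⁸)²⁷ = d⁷, (cd⁸)²⁸ = cd⁴, (cd⁸)²⁹ = c²d, (cd⁸)³⁰ = d⁹, (cd⁸)³¹ = cd⁶, (cd⁸)³² = c²d³, (cd⁸)³³ = e.
The smallest positive k with (cd⁸)ᵏ = e is 33.

Answer: 33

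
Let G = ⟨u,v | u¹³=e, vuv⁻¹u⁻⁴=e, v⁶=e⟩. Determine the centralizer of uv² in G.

⟨uv²⟩ ⊆ C_G(uv²) since powers of uv² commute with uv²; so |C_G(uv²)| ≥ |⟨uv²⟩| = 3.
By orbit–stabilizer, |C_G(uv²)| = |G| / |conj. class of uv²| = 78 / 13 = 6.
The 6 elements commuting with uv² are {e, uv², u⁴v⁴, u⁸v, u¹¹v⁵, u¹²v³}.

Answer: {e, uv², u⁴v⁴, u⁸v, u¹¹v⁵, u¹²v³}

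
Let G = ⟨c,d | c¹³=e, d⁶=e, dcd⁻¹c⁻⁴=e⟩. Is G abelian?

c·d = cd but d·c = c⁴d, so c·d ≠ d·c and G is not abelian.

Answer: No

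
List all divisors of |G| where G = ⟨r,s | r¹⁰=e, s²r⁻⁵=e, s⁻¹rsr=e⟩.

|G| = 20 = 2² · 5. By Lagrange's theorem the order of any subgroup divides 20; the divisors of 20 are 1, 2, 4, 5, 10, 20.

Answer: 1, 2, 4, 5, 10, 20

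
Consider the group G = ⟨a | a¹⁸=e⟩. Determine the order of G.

G is generated by a single element, so G is cyclic. The relator gives a¹⁸ = e and no smaller power is forced to be e, so the 18 powers {a, e, a², a³, a⁴, a⁵, a⁶, a⁷, a⁸, a⁹, a¹², a¹³, a¹¹, a¹⁰, a¹⁴, a¹⁵, a¹⁶, a¹⁷} are distinct. Hence |G| = 18.

Answer: 18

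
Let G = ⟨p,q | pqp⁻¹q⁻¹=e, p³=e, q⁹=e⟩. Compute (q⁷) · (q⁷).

Compute (q⁷) · (q⁷) by multiplying left to right and reducing via the relations at each step:
  (q⁷) · q⁷ = q⁵

Answer: q⁵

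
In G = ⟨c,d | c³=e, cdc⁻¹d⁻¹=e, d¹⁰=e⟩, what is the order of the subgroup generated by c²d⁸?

|⟨c²d⁸⟩| equals the order of c²d⁸. Compute successive powers until reaching e:
  (c²d⁸)¹ = c²d⁸, (c²d⁸)² = cd⁶, (c²d⁸)³ = d⁴, (c²d⁸)⁴ = c²d², (c²d⁸)⁵ = c, (c²d⁸)⁶ = d⁸, (c²d⁸)⁷ = c²d⁶, (c²d⁸)⁸ = cd⁴, (c²d⁸)⁹ = d², (c²d⁸)¹⁰ = c², (c²d⁸)¹¹ = cd⁸, (c²d⁸)¹² = d⁶, (c²d⁸)¹³ = c²d⁴, (c²d⁸)¹⁴ = cd², (c²d⁸)¹⁵ = e.
The smallest positive k with (c²d⁸)ᵏ = e is 15, so |⟨c²d⁸⟩| = 15.

Answer: 15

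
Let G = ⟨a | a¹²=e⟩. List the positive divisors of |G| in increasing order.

|G| = 12 = 2² · 3. By Lagrange's theorem the order of any subgroup divides 12; the divisors of 12 are 1, 2, 3, 4, 6, 12.

Answer: 1, 2, 3, 4, 6, 12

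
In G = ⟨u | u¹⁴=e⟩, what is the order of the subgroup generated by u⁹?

|⟨u⁹⟩| equals the order of u⁹. Compute successive powers until reaching e:
  (u⁹)¹ = u⁹, (u⁹)² = u⁴, (u⁹)³ = u¹³, (u⁹)⁴ = u⁸, (u⁹)⁵ = u³, (u⁹)⁶ = u¹², (u⁹)⁷ = u⁷, (u⁹)⁸ = u², (u⁹)⁹ = u¹¹, (u⁹)¹⁰ = u⁶, (u⁹)¹¹ = u, (u⁹)¹² = u¹⁰, (u⁹)¹³ = u⁵, (u⁹)¹⁴ = e.
The smallest positive k with (u⁹)ᵏ = e is 14, so |⟨u⁹⟩| = 14.

Answer: 14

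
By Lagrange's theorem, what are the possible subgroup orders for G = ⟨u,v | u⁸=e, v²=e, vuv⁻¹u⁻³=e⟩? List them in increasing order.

|G| = 16 = 2⁴. By Lagrange's theorem the order of any subgroup divides 16; the divisors of 16 are 1, 2, 4, 8, 16.

Answer: 1, 2, 4, 8, 16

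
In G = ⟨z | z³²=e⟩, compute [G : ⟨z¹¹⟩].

First find ord(z¹¹) by computing successive powers:
  (z¹¹)¹ = z¹¹, (z¹¹)² = z²², (z¹¹)³ = z, (z¹¹)⁴ = z¹², (z¹¹)⁵ = z²³, (z¹¹)⁶ = z², (z¹¹)⁷ = z¹³, (z¹¹)⁸ = z²⁴, (z¹¹)⁹ = z³, (z¹¹)¹⁰ = z¹⁴, (z¹¹)¹¹ = z²⁵, (z¹¹)¹² = z⁴, (z¹¹)¹³ = z¹⁵, (z¹¹)¹⁴ = z²⁶, (z¹¹)¹⁵ = z⁵, (z¹¹)¹⁶ = z¹⁶, (z¹¹)¹⁷ = z²⁷, (z¹¹)¹⁸ = z⁶, (z¹¹)¹⁹ = z¹⁷, (z¹¹)²⁰ = z²⁸, (z¹¹)²¹ = z⁷, (z¹¹)²² = z¹⁸, (z¹¹)²³ = z²⁹, (z¹¹)²⁴ = z⁸, (z¹¹)²⁵ = z¹⁹, (z¹¹)²⁶ = z³⁰, (z¹¹)²⁷ = z⁹, (z¹¹)²⁸ = z²⁰, (z¹¹)²⁹ = z³¹, (z¹¹)³⁰ = z¹⁰, (z¹¹)³¹ = z²¹, (z¹¹)³² = e.
So |⟨z¹¹⟩| = ord(z¹¹) = 32. With |G| = 32, by Lagrange [G : ⟨z¹¹⟩] = 32/32 = 1.

Answer: 1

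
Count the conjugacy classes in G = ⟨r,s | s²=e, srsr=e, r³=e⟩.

The conjugacy classes (representative and size) are:
  [e] (size 1), [r] (size 2), [rs] (size 3).
Class equation: 1 + 2 + 3 = 6 = |G|. So G has 3 conjugacy classes.

Answer: 3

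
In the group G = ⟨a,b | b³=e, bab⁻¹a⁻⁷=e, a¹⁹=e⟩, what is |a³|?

Compute successive powers until reaching e:
  (a³)¹ = a³, (a³)² = a⁶, (a³)³ = a⁹, (a³)⁴ = a¹², (a³)⁵ = a¹⁵, (a³)⁶ = a¹⁸, (a³)⁷ = a², (a³)⁸ = a⁵, (a³)⁹ = a⁸, (a³)¹⁰ = a¹¹, (a³)¹¹ = a¹⁴, (a³)¹² = a¹⁷, (a³)¹³ = a, (a³)¹⁴ = a⁴, (a³)¹⁵ = a⁷, (a³)¹⁶ = a¹⁰, (a³)¹⁷ = a¹³, (a³)¹⁸ = a¹⁶, (a³)¹⁹ = e.
The smallest positive k with (a³)ᵏ = e is 19.

Answer: 19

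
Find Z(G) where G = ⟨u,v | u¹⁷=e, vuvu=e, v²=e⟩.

An element z ∈ Z(G) iff z commutes with every generator.
For example e is central: e·u = u = u·e; e·v = v = v·e.
Whereas u ∉ Z(G) since u·v = uv ≠ u¹⁶v = v·u.
Checking each of the 34 elements this way gives Z(G) = {e}, of order 1.

Answer: {e}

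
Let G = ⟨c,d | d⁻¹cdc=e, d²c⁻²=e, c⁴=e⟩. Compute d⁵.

Compute successive powers of d, reducing at each step:
  d²: d · d = c²
  d³: (c²) · d = d⁻¹
  d⁴: (d⁻¹) · d = e
  d⁵: e · d = d

Answer: d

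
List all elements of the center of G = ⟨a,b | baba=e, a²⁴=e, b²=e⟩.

An element z ∈ Z(G) iff z commutes with every generator.
For example a¹² is central: (a¹²)·a = a¹³ = a·(a¹²); (a¹²)·b = a¹²b = b·(a¹²).
Whereas a ∉ Z(G) since a·b = ab ≠ a²³b = b·a.
Checking each of the 48 elements this way gives Z(G) = {e, a¹²}, of order 2.

Answer: {e, a¹²}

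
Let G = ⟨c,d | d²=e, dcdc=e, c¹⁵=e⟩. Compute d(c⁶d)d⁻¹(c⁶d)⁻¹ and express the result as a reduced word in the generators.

[d, (c⁶d)] = d·(c⁶d)·d⁻¹·(c⁶d)⁻¹.
  d · (c⁶d) = c⁹
  (c⁹) · d = c⁹d
  (c⁹d) · (c⁶d) = c³

Answer: c³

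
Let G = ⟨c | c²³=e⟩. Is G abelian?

G has a single generator, so G is cyclic and hence abelian.

Answer: Yes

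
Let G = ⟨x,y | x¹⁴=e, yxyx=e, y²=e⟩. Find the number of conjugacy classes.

The conjugacy classes (representative and size) are:
  [e] (size 1), [x¹³] (size 2), [x²] (size 2), [x³] (size 2), [x¹⁰] (size 2), [x⁵] (size 2), [x⁸] (size 2), [x⁷] (size 1), [x⁶y] (size 7), [x⁹y] (size 7).
Class equation: 1 + 2 + 2 + 2 + 2 + 2 + 2 + 1 + 7 + 7 = 28 = |G|. So G has 10 conjugacy classes.

Answer: 10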